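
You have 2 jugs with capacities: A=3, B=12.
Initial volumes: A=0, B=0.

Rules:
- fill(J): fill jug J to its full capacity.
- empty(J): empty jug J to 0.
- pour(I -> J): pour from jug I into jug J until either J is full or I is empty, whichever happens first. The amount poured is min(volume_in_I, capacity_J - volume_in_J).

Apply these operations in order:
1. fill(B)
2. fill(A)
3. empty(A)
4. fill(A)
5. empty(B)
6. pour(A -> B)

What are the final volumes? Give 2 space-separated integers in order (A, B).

Answer: 0 3

Derivation:
Step 1: fill(B) -> (A=0 B=12)
Step 2: fill(A) -> (A=3 B=12)
Step 3: empty(A) -> (A=0 B=12)
Step 4: fill(A) -> (A=3 B=12)
Step 5: empty(B) -> (A=3 B=0)
Step 6: pour(A -> B) -> (A=0 B=3)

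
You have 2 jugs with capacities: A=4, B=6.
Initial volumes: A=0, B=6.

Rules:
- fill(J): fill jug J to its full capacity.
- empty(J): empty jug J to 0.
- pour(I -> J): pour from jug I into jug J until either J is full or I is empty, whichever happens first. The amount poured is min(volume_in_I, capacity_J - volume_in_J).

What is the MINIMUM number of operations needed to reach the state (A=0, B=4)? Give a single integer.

BFS from (A=0, B=6). One shortest path:
  1. fill(A) -> (A=4 B=6)
  2. empty(B) -> (A=4 B=0)
  3. pour(A -> B) -> (A=0 B=4)
Reached target in 3 moves.

Answer: 3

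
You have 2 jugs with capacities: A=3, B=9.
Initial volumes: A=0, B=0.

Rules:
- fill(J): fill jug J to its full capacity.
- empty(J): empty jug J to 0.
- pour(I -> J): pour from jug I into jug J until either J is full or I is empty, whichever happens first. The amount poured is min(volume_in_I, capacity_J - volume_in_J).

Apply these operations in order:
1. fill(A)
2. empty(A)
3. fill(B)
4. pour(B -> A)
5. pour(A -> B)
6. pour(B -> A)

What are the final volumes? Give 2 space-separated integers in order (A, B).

Answer: 3 6

Derivation:
Step 1: fill(A) -> (A=3 B=0)
Step 2: empty(A) -> (A=0 B=0)
Step 3: fill(B) -> (A=0 B=9)
Step 4: pour(B -> A) -> (A=3 B=6)
Step 5: pour(A -> B) -> (A=0 B=9)
Step 6: pour(B -> A) -> (A=3 B=6)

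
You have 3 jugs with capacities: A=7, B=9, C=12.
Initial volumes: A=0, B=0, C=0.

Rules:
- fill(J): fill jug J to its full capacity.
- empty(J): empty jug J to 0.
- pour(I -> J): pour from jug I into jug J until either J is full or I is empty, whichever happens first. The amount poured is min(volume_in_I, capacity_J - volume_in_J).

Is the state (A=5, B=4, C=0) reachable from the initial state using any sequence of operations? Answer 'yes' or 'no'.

Answer: yes

Derivation:
BFS from (A=0, B=0, C=0):
  1. fill(A) -> (A=7 B=0 C=0)
  2. fill(B) -> (A=7 B=9 C=0)
  3. pour(A -> C) -> (A=0 B=9 C=7)
  4. pour(B -> C) -> (A=0 B=4 C=12)
  5. pour(C -> A) -> (A=7 B=4 C=5)
  6. empty(A) -> (A=0 B=4 C=5)
  7. pour(C -> A) -> (A=5 B=4 C=0)
Target reached → yes.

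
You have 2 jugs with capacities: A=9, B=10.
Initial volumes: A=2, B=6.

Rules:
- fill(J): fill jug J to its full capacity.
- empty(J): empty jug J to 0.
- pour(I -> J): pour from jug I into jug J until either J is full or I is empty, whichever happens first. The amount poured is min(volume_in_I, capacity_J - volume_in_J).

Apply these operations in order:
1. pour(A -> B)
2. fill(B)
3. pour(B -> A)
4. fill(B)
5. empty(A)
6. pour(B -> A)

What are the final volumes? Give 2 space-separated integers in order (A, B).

Step 1: pour(A -> B) -> (A=0 B=8)
Step 2: fill(B) -> (A=0 B=10)
Step 3: pour(B -> A) -> (A=9 B=1)
Step 4: fill(B) -> (A=9 B=10)
Step 5: empty(A) -> (A=0 B=10)
Step 6: pour(B -> A) -> (A=9 B=1)

Answer: 9 1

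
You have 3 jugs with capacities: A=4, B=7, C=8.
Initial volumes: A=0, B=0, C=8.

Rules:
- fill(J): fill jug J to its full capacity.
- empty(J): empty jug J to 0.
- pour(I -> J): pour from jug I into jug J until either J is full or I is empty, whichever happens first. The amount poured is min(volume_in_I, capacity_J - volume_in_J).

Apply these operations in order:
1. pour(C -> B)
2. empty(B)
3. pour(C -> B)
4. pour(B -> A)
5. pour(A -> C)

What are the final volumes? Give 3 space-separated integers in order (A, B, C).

Step 1: pour(C -> B) -> (A=0 B=7 C=1)
Step 2: empty(B) -> (A=0 B=0 C=1)
Step 3: pour(C -> B) -> (A=0 B=1 C=0)
Step 4: pour(B -> A) -> (A=1 B=0 C=0)
Step 5: pour(A -> C) -> (A=0 B=0 C=1)

Answer: 0 0 1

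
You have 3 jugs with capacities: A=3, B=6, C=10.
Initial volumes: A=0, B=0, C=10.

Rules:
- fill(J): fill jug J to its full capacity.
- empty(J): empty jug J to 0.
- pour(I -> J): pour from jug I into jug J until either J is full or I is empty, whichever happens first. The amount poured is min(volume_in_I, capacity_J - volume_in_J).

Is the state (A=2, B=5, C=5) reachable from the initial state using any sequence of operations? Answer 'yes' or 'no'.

Answer: no

Derivation:
BFS explored all 218 reachable states.
Reachable set includes: (0,0,0), (0,0,1), (0,0,2), (0,0,3), (0,0,4), (0,0,5), (0,0,6), (0,0,7), (0,0,8), (0,0,9), (0,0,10), (0,1,0) ...
Target (A=2, B=5, C=5) not in reachable set → no.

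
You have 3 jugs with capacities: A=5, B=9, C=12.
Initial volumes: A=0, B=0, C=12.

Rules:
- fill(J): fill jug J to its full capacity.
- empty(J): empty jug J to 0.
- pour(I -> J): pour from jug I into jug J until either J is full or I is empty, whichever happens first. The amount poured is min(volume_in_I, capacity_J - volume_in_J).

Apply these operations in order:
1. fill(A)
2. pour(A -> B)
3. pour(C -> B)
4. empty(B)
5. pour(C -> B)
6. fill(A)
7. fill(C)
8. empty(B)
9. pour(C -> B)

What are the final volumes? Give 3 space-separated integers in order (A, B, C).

Answer: 5 9 3

Derivation:
Step 1: fill(A) -> (A=5 B=0 C=12)
Step 2: pour(A -> B) -> (A=0 B=5 C=12)
Step 3: pour(C -> B) -> (A=0 B=9 C=8)
Step 4: empty(B) -> (A=0 B=0 C=8)
Step 5: pour(C -> B) -> (A=0 B=8 C=0)
Step 6: fill(A) -> (A=5 B=8 C=0)
Step 7: fill(C) -> (A=5 B=8 C=12)
Step 8: empty(B) -> (A=5 B=0 C=12)
Step 9: pour(C -> B) -> (A=5 B=9 C=3)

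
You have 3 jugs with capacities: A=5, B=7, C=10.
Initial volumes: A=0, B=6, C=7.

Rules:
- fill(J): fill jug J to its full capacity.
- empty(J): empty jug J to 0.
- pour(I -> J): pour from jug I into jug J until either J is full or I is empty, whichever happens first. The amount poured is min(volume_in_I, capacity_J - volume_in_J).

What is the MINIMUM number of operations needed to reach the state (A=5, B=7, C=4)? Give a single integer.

Answer: 3

Derivation:
BFS from (A=0, B=6, C=7). One shortest path:
  1. fill(C) -> (A=0 B=6 C=10)
  2. pour(B -> A) -> (A=5 B=1 C=10)
  3. pour(C -> B) -> (A=5 B=7 C=4)
Reached target in 3 moves.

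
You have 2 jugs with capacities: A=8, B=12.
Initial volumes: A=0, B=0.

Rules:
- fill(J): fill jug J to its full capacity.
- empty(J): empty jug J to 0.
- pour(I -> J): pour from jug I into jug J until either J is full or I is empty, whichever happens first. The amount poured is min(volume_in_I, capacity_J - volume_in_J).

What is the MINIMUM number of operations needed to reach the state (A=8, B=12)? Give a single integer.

Answer: 2

Derivation:
BFS from (A=0, B=0). One shortest path:
  1. fill(A) -> (A=8 B=0)
  2. fill(B) -> (A=8 B=12)
Reached target in 2 moves.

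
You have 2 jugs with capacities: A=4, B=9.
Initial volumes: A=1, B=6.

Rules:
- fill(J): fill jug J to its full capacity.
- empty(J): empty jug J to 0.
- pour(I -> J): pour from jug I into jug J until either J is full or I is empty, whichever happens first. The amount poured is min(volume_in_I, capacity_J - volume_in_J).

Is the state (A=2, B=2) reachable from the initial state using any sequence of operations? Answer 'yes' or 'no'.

BFS explored all 27 reachable states.
Reachable set includes: (0,0), (0,1), (0,2), (0,3), (0,4), (0,5), (0,6), (0,7), (0,8), (0,9), (1,0), (1,6) ...
Target (A=2, B=2) not in reachable set → no.

Answer: no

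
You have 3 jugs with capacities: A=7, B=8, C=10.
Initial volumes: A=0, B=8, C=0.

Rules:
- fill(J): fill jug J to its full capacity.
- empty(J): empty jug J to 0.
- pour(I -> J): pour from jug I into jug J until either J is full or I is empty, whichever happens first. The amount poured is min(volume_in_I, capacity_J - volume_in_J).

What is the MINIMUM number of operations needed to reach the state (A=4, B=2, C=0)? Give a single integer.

Answer: 7

Derivation:
BFS from (A=0, B=8, C=0). One shortest path:
  1. pour(B -> A) -> (A=7 B=1 C=0)
  2. pour(A -> C) -> (A=0 B=1 C=7)
  3. pour(B -> A) -> (A=1 B=0 C=7)
  4. fill(B) -> (A=1 B=8 C=7)
  5. pour(B -> A) -> (A=7 B=2 C=7)
  6. pour(A -> C) -> (A=4 B=2 C=10)
  7. empty(C) -> (A=4 B=2 C=0)
Reached target in 7 moves.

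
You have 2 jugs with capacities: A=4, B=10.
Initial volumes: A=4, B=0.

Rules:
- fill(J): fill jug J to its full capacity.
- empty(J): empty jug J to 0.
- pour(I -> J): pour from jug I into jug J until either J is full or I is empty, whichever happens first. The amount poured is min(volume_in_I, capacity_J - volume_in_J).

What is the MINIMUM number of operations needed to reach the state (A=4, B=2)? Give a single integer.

BFS from (A=4, B=0). One shortest path:
  1. empty(A) -> (A=0 B=0)
  2. fill(B) -> (A=0 B=10)
  3. pour(B -> A) -> (A=4 B=6)
  4. empty(A) -> (A=0 B=6)
  5. pour(B -> A) -> (A=4 B=2)
Reached target in 5 moves.

Answer: 5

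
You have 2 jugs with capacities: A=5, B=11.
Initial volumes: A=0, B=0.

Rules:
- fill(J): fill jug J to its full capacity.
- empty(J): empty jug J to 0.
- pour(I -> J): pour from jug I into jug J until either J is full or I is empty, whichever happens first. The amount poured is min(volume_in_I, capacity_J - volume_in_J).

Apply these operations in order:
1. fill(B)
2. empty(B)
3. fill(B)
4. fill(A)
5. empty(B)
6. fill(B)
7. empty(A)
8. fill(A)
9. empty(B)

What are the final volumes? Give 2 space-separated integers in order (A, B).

Answer: 5 0

Derivation:
Step 1: fill(B) -> (A=0 B=11)
Step 2: empty(B) -> (A=0 B=0)
Step 3: fill(B) -> (A=0 B=11)
Step 4: fill(A) -> (A=5 B=11)
Step 5: empty(B) -> (A=5 B=0)
Step 6: fill(B) -> (A=5 B=11)
Step 7: empty(A) -> (A=0 B=11)
Step 8: fill(A) -> (A=5 B=11)
Step 9: empty(B) -> (A=5 B=0)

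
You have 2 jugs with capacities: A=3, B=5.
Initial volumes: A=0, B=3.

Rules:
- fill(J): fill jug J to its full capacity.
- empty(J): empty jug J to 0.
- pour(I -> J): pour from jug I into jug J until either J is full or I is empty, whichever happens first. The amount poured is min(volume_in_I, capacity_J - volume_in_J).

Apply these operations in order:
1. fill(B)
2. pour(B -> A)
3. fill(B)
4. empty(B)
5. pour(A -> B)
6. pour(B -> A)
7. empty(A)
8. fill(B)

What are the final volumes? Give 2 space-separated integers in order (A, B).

Step 1: fill(B) -> (A=0 B=5)
Step 2: pour(B -> A) -> (A=3 B=2)
Step 3: fill(B) -> (A=3 B=5)
Step 4: empty(B) -> (A=3 B=0)
Step 5: pour(A -> B) -> (A=0 B=3)
Step 6: pour(B -> A) -> (A=3 B=0)
Step 7: empty(A) -> (A=0 B=0)
Step 8: fill(B) -> (A=0 B=5)

Answer: 0 5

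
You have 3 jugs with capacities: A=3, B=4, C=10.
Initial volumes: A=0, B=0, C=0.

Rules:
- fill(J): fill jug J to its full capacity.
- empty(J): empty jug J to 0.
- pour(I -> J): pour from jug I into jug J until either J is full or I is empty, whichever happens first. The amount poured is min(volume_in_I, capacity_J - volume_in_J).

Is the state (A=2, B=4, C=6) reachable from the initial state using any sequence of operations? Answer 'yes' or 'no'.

BFS from (A=0, B=0, C=0):
  1. fill(A) -> (A=3 B=0 C=0)
  2. fill(C) -> (A=3 B=0 C=10)
  3. pour(A -> B) -> (A=0 B=3 C=10)
  4. fill(A) -> (A=3 B=3 C=10)
  5. pour(A -> B) -> (A=2 B=4 C=10)
  6. empty(B) -> (A=2 B=0 C=10)
  7. pour(C -> B) -> (A=2 B=4 C=6)
Target reached → yes.

Answer: yes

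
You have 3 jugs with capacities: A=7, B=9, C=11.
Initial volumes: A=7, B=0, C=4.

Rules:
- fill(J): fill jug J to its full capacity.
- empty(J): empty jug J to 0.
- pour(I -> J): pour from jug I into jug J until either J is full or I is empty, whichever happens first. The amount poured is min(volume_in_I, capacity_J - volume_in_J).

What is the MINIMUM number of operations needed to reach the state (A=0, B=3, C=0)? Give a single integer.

Answer: 6

Derivation:
BFS from (A=7, B=0, C=4). One shortest path:
  1. empty(C) -> (A=7 B=0 C=0)
  2. pour(A -> B) -> (A=0 B=7 C=0)
  3. fill(A) -> (A=7 B=7 C=0)
  4. pour(A -> C) -> (A=0 B=7 C=7)
  5. pour(B -> C) -> (A=0 B=3 C=11)
  6. empty(C) -> (A=0 B=3 C=0)
Reached target in 6 moves.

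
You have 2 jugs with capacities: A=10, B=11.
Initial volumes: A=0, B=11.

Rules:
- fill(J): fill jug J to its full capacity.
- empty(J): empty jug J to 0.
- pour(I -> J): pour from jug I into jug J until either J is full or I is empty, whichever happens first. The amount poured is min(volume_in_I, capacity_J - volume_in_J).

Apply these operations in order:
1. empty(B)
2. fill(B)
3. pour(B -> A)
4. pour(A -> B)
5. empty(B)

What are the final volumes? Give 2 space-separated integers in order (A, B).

Answer: 0 0

Derivation:
Step 1: empty(B) -> (A=0 B=0)
Step 2: fill(B) -> (A=0 B=11)
Step 3: pour(B -> A) -> (A=10 B=1)
Step 4: pour(A -> B) -> (A=0 B=11)
Step 5: empty(B) -> (A=0 B=0)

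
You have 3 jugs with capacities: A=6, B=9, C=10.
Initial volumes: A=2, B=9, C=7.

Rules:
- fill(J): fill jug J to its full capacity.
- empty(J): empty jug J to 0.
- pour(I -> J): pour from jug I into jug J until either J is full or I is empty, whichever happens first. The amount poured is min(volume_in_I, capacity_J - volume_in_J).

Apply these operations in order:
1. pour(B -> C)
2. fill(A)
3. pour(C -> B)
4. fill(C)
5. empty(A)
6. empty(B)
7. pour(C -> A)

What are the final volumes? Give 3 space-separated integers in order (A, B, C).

Step 1: pour(B -> C) -> (A=2 B=6 C=10)
Step 2: fill(A) -> (A=6 B=6 C=10)
Step 3: pour(C -> B) -> (A=6 B=9 C=7)
Step 4: fill(C) -> (A=6 B=9 C=10)
Step 5: empty(A) -> (A=0 B=9 C=10)
Step 6: empty(B) -> (A=0 B=0 C=10)
Step 7: pour(C -> A) -> (A=6 B=0 C=4)

Answer: 6 0 4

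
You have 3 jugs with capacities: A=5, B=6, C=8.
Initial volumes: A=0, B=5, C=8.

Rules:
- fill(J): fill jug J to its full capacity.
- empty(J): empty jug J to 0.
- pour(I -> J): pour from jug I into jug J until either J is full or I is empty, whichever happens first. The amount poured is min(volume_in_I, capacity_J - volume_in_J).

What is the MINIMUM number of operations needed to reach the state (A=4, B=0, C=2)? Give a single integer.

Answer: 5

Derivation:
BFS from (A=0, B=5, C=8). One shortest path:
  1. fill(A) -> (A=5 B=5 C=8)
  2. pour(A -> B) -> (A=4 B=6 C=8)
  3. empty(B) -> (A=4 B=0 C=8)
  4. pour(C -> B) -> (A=4 B=6 C=2)
  5. empty(B) -> (A=4 B=0 C=2)
Reached target in 5 moves.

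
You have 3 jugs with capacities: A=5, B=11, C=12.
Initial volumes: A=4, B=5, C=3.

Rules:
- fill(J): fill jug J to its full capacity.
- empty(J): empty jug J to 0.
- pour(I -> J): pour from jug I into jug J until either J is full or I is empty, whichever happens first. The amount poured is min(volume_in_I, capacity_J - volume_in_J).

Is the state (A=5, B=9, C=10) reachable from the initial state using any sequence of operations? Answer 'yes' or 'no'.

BFS from (A=4, B=5, C=3):
  1. pour(A -> B) -> (A=0 B=9 C=3)
  2. pour(C -> A) -> (A=3 B=9 C=0)
  3. fill(C) -> (A=3 B=9 C=12)
  4. pour(C -> A) -> (A=5 B=9 C=10)
Target reached → yes.

Answer: yes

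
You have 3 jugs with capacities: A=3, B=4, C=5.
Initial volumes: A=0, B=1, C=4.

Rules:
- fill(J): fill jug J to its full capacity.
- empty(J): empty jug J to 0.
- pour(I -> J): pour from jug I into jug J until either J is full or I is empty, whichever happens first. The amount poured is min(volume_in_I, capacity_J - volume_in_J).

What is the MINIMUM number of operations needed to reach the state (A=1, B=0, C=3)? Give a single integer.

Answer: 4

Derivation:
BFS from (A=0, B=1, C=4). One shortest path:
  1. fill(A) -> (A=3 B=1 C=4)
  2. empty(C) -> (A=3 B=1 C=0)
  3. pour(A -> C) -> (A=0 B=1 C=3)
  4. pour(B -> A) -> (A=1 B=0 C=3)
Reached target in 4 moves.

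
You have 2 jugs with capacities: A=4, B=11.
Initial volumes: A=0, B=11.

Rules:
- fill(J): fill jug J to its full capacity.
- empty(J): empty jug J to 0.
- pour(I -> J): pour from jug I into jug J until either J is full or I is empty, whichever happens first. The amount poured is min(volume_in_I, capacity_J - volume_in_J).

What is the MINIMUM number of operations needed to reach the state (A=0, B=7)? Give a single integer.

BFS from (A=0, B=11). One shortest path:
  1. pour(B -> A) -> (A=4 B=7)
  2. empty(A) -> (A=0 B=7)
Reached target in 2 moves.

Answer: 2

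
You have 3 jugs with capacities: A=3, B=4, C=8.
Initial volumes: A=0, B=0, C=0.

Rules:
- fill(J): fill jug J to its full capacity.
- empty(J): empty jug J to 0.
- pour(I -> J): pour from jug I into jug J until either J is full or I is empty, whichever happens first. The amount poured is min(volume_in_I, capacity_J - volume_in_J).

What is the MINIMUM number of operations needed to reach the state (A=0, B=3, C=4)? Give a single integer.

BFS from (A=0, B=0, C=0). One shortest path:
  1. fill(A) -> (A=3 B=0 C=0)
  2. fill(B) -> (A=3 B=4 C=0)
  3. pour(B -> C) -> (A=3 B=0 C=4)
  4. pour(A -> B) -> (A=0 B=3 C=4)
Reached target in 4 moves.

Answer: 4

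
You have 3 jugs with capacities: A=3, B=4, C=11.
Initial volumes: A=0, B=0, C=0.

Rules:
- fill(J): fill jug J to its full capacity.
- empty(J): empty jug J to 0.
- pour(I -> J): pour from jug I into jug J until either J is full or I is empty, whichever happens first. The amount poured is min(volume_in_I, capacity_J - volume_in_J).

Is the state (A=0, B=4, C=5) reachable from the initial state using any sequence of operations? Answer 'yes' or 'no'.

BFS from (A=0, B=0, C=0):
  1. fill(B) -> (A=0 B=4 C=0)
  2. fill(C) -> (A=0 B=4 C=11)
  3. pour(C -> A) -> (A=3 B=4 C=8)
  4. empty(A) -> (A=0 B=4 C=8)
  5. pour(C -> A) -> (A=3 B=4 C=5)
  6. empty(A) -> (A=0 B=4 C=5)
Target reached → yes.

Answer: yes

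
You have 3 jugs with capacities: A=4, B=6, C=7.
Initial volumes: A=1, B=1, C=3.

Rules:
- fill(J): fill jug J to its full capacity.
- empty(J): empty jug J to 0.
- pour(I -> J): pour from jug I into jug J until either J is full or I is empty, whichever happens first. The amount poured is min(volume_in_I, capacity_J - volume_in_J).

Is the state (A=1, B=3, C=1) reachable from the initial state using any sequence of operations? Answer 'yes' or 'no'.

BFS explored all 191 reachable states.
Reachable set includes: (0,0,0), (0,0,1), (0,0,2), (0,0,3), (0,0,4), (0,0,5), (0,0,6), (0,0,7), (0,1,0), (0,1,1), (0,1,2), (0,1,3) ...
Target (A=1, B=3, C=1) not in reachable set → no.

Answer: no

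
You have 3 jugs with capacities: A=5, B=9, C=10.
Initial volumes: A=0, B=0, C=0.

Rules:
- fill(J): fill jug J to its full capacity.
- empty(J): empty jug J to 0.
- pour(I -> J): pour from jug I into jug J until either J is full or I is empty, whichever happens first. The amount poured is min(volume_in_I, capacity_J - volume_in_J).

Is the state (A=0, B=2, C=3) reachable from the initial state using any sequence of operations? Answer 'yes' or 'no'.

Answer: yes

Derivation:
BFS from (A=0, B=0, C=0):
  1. fill(C) -> (A=0 B=0 C=10)
  2. pour(C -> B) -> (A=0 B=9 C=1)
  3. pour(B -> A) -> (A=5 B=4 C=1)
  4. pour(A -> C) -> (A=0 B=4 C=6)
  5. pour(B -> A) -> (A=4 B=0 C=6)
  6. pour(C -> B) -> (A=4 B=6 C=0)
  7. pour(A -> C) -> (A=0 B=6 C=4)
  8. fill(A) -> (A=5 B=6 C=4)
  9. pour(A -> B) -> (A=2 B=9 C=4)
  10. pour(B -> C) -> (A=2 B=3 C=10)
  11. empty(C) -> (A=2 B=3 C=0)
  12. pour(B -> C) -> (A=2 B=0 C=3)
  13. pour(A -> B) -> (A=0 B=2 C=3)
Target reached → yes.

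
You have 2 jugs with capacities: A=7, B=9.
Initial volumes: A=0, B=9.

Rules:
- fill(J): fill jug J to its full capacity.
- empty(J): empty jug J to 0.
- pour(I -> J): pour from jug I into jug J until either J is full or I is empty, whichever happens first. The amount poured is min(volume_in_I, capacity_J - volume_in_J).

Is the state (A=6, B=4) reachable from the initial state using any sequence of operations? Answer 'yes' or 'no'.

BFS explored all 32 reachable states.
Reachable set includes: (0,0), (0,1), (0,2), (0,3), (0,4), (0,5), (0,6), (0,7), (0,8), (0,9), (1,0), (1,9) ...
Target (A=6, B=4) not in reachable set → no.

Answer: no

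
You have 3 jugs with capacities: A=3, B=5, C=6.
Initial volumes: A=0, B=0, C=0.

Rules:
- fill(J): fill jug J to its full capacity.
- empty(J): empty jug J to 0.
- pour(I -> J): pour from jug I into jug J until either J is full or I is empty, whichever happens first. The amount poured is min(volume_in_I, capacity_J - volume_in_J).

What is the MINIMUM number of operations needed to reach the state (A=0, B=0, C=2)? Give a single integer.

Answer: 4

Derivation:
BFS from (A=0, B=0, C=0). One shortest path:
  1. fill(B) -> (A=0 B=5 C=0)
  2. pour(B -> A) -> (A=3 B=2 C=0)
  3. empty(A) -> (A=0 B=2 C=0)
  4. pour(B -> C) -> (A=0 B=0 C=2)
Reached target in 4 moves.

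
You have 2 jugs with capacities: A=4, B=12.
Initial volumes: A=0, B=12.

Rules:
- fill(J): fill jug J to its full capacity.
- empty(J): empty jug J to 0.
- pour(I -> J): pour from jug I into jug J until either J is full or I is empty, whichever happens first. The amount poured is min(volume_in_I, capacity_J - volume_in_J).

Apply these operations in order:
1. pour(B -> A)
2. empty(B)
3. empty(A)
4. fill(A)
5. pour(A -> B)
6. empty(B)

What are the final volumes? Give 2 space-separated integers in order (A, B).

Step 1: pour(B -> A) -> (A=4 B=8)
Step 2: empty(B) -> (A=4 B=0)
Step 3: empty(A) -> (A=0 B=0)
Step 4: fill(A) -> (A=4 B=0)
Step 5: pour(A -> B) -> (A=0 B=4)
Step 6: empty(B) -> (A=0 B=0)

Answer: 0 0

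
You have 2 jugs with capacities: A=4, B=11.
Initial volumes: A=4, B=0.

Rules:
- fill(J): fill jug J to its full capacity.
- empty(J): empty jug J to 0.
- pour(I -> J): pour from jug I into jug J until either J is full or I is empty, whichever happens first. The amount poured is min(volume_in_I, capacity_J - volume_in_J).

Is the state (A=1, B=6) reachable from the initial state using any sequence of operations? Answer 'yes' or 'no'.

BFS explored all 30 reachable states.
Reachable set includes: (0,0), (0,1), (0,2), (0,3), (0,4), (0,5), (0,6), (0,7), (0,8), (0,9), (0,10), (0,11) ...
Target (A=1, B=6) not in reachable set → no.

Answer: no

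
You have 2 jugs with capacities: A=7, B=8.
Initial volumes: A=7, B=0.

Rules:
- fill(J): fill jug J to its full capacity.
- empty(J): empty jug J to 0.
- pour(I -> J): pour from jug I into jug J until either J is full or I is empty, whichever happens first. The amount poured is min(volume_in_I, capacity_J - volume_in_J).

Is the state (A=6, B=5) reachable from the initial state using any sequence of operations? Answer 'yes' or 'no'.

BFS explored all 30 reachable states.
Reachable set includes: (0,0), (0,1), (0,2), (0,3), (0,4), (0,5), (0,6), (0,7), (0,8), (1,0), (1,8), (2,0) ...
Target (A=6, B=5) not in reachable set → no.

Answer: no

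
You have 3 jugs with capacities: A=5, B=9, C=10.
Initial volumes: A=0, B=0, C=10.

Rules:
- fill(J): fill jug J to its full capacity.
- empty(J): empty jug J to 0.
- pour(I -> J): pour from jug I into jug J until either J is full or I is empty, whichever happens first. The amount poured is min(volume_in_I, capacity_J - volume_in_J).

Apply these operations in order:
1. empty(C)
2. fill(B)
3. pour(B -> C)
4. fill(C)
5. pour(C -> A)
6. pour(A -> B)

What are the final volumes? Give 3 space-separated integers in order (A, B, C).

Answer: 0 5 5

Derivation:
Step 1: empty(C) -> (A=0 B=0 C=0)
Step 2: fill(B) -> (A=0 B=9 C=0)
Step 3: pour(B -> C) -> (A=0 B=0 C=9)
Step 4: fill(C) -> (A=0 B=0 C=10)
Step 5: pour(C -> A) -> (A=5 B=0 C=5)
Step 6: pour(A -> B) -> (A=0 B=5 C=5)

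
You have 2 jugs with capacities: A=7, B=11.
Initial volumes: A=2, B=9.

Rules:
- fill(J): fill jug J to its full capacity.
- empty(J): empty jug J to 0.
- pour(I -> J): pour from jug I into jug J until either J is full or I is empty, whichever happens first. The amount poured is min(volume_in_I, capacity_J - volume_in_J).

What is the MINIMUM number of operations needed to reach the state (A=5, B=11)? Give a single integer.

BFS from (A=2, B=9). One shortest path:
  1. fill(A) -> (A=7 B=9)
  2. pour(A -> B) -> (A=5 B=11)
Reached target in 2 moves.

Answer: 2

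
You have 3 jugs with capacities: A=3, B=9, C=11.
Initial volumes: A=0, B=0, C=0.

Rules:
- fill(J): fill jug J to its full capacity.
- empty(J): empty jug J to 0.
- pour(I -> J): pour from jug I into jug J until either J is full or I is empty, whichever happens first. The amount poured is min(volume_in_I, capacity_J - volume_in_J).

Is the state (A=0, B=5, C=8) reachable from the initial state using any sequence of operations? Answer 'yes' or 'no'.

BFS from (A=0, B=0, C=0):
  1. fill(C) -> (A=0 B=0 C=11)
  2. pour(C -> B) -> (A=0 B=9 C=2)
  3. empty(B) -> (A=0 B=0 C=2)
  4. pour(C -> B) -> (A=0 B=2 C=0)
  5. fill(C) -> (A=0 B=2 C=11)
  6. pour(C -> A) -> (A=3 B=2 C=8)
  7. pour(A -> B) -> (A=0 B=5 C=8)
Target reached → yes.

Answer: yes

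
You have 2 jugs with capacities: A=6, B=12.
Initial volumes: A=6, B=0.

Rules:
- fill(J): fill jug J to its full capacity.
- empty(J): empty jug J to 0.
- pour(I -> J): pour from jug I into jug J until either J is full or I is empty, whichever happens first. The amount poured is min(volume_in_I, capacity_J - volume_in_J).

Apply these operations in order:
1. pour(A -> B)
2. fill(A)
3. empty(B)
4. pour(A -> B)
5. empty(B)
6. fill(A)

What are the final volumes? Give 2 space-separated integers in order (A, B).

Step 1: pour(A -> B) -> (A=0 B=6)
Step 2: fill(A) -> (A=6 B=6)
Step 3: empty(B) -> (A=6 B=0)
Step 4: pour(A -> B) -> (A=0 B=6)
Step 5: empty(B) -> (A=0 B=0)
Step 6: fill(A) -> (A=6 B=0)

Answer: 6 0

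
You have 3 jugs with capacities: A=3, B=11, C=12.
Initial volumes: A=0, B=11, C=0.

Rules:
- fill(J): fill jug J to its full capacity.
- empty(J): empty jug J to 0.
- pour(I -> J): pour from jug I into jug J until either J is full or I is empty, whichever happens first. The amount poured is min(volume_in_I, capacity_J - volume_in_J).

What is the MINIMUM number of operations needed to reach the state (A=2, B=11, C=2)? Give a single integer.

BFS from (A=0, B=11, C=0). One shortest path:
  1. fill(A) -> (A=3 B=11 C=0)
  2. pour(B -> C) -> (A=3 B=0 C=11)
  3. pour(A -> C) -> (A=2 B=0 C=12)
  4. pour(C -> B) -> (A=2 B=11 C=1)
  5. empty(B) -> (A=2 B=0 C=1)
  6. pour(C -> B) -> (A=2 B=1 C=0)
  7. fill(C) -> (A=2 B=1 C=12)
  8. pour(C -> B) -> (A=2 B=11 C=2)
Reached target in 8 moves.

Answer: 8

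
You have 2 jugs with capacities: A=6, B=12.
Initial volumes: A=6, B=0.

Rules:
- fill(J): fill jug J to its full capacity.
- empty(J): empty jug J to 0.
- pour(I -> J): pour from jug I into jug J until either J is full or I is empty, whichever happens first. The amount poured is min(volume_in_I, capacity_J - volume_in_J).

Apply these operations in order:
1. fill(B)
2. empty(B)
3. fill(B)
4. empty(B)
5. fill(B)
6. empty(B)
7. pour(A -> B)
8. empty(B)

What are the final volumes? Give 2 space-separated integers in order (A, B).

Step 1: fill(B) -> (A=6 B=12)
Step 2: empty(B) -> (A=6 B=0)
Step 3: fill(B) -> (A=6 B=12)
Step 4: empty(B) -> (A=6 B=0)
Step 5: fill(B) -> (A=6 B=12)
Step 6: empty(B) -> (A=6 B=0)
Step 7: pour(A -> B) -> (A=0 B=6)
Step 8: empty(B) -> (A=0 B=0)

Answer: 0 0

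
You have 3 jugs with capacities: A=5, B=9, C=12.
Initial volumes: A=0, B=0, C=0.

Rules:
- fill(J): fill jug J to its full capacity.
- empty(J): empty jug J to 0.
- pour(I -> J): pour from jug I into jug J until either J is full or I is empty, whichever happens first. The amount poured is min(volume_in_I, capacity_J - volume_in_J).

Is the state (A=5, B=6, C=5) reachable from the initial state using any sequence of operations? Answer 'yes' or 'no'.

Answer: yes

Derivation:
BFS from (A=0, B=0, C=0):
  1. fill(A) -> (A=5 B=0 C=0)
  2. fill(B) -> (A=5 B=9 C=0)
  3. pour(B -> C) -> (A=5 B=0 C=9)
  4. fill(B) -> (A=5 B=9 C=9)
  5. pour(B -> C) -> (A=5 B=6 C=12)
  6. empty(C) -> (A=5 B=6 C=0)
  7. pour(A -> C) -> (A=0 B=6 C=5)
  8. fill(A) -> (A=5 B=6 C=5)
Target reached → yes.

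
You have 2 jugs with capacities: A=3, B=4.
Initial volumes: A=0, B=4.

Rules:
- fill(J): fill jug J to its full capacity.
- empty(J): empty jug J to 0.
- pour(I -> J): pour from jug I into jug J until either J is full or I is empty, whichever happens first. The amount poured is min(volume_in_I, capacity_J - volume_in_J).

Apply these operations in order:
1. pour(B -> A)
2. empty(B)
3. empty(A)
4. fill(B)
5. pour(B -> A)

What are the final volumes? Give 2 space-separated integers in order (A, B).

Step 1: pour(B -> A) -> (A=3 B=1)
Step 2: empty(B) -> (A=3 B=0)
Step 3: empty(A) -> (A=0 B=0)
Step 4: fill(B) -> (A=0 B=4)
Step 5: pour(B -> A) -> (A=3 B=1)

Answer: 3 1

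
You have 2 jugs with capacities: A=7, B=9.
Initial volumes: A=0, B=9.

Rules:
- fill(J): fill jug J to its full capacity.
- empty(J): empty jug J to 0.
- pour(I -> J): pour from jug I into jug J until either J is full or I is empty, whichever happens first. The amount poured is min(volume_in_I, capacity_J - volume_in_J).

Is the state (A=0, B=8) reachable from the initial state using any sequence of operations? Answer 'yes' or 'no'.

Answer: yes

Derivation:
BFS from (A=0, B=9):
  1. pour(B -> A) -> (A=7 B=2)
  2. empty(A) -> (A=0 B=2)
  3. pour(B -> A) -> (A=2 B=0)
  4. fill(B) -> (A=2 B=9)
  5. pour(B -> A) -> (A=7 B=4)
  6. empty(A) -> (A=0 B=4)
  7. pour(B -> A) -> (A=4 B=0)
  8. fill(B) -> (A=4 B=9)
  9. pour(B -> A) -> (A=7 B=6)
  10. empty(A) -> (A=0 B=6)
  11. pour(B -> A) -> (A=6 B=0)
  12. fill(B) -> (A=6 B=9)
  13. pour(B -> A) -> (A=7 B=8)
  14. empty(A) -> (A=0 B=8)
Target reached → yes.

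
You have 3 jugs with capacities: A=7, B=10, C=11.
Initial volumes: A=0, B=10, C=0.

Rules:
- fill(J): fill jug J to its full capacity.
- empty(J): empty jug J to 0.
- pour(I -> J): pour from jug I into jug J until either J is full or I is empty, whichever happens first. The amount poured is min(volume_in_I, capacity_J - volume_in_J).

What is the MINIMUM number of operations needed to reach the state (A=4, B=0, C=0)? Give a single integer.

BFS from (A=0, B=10, C=0). One shortest path:
  1. empty(B) -> (A=0 B=0 C=0)
  2. fill(C) -> (A=0 B=0 C=11)
  3. pour(C -> A) -> (A=7 B=0 C=4)
  4. empty(A) -> (A=0 B=0 C=4)
  5. pour(C -> A) -> (A=4 B=0 C=0)
Reached target in 5 moves.

Answer: 5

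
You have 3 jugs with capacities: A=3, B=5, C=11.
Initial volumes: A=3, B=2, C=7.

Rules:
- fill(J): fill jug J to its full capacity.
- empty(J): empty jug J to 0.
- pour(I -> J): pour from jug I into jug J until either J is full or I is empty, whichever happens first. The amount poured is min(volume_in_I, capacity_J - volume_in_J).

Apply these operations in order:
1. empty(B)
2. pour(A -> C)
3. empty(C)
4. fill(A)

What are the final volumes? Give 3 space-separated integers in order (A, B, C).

Answer: 3 0 0

Derivation:
Step 1: empty(B) -> (A=3 B=0 C=7)
Step 2: pour(A -> C) -> (A=0 B=0 C=10)
Step 3: empty(C) -> (A=0 B=0 C=0)
Step 4: fill(A) -> (A=3 B=0 C=0)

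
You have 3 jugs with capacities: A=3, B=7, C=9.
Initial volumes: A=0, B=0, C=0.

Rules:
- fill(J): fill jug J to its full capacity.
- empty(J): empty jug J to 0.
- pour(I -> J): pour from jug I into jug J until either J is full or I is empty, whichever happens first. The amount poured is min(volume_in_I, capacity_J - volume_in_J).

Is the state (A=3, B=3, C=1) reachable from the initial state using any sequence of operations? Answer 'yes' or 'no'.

Answer: yes

Derivation:
BFS from (A=0, B=0, C=0):
  1. fill(B) -> (A=0 B=7 C=0)
  2. pour(B -> A) -> (A=3 B=4 C=0)
  3. pour(B -> C) -> (A=3 B=0 C=4)
  4. pour(A -> B) -> (A=0 B=3 C=4)
  5. pour(C -> A) -> (A=3 B=3 C=1)
Target reached → yes.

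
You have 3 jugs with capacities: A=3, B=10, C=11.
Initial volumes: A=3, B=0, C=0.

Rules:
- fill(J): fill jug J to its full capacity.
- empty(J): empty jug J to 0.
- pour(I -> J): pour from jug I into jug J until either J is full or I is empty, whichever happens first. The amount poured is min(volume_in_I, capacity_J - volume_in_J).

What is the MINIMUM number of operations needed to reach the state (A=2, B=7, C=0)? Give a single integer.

BFS from (A=3, B=0, C=0). One shortest path:
  1. empty(A) -> (A=0 B=0 C=0)
  2. fill(B) -> (A=0 B=10 C=0)
  3. pour(B -> C) -> (A=0 B=0 C=10)
  4. fill(B) -> (A=0 B=10 C=10)
  5. pour(B -> A) -> (A=3 B=7 C=10)
  6. pour(A -> C) -> (A=2 B=7 C=11)
  7. empty(C) -> (A=2 B=7 C=0)
Reached target in 7 moves.

Answer: 7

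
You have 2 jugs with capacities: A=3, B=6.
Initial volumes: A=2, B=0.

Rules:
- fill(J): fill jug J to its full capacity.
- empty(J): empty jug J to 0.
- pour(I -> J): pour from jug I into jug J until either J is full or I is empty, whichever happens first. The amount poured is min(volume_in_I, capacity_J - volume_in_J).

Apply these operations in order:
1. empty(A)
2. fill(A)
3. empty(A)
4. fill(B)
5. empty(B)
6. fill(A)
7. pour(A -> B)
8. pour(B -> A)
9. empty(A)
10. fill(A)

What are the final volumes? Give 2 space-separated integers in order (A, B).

Step 1: empty(A) -> (A=0 B=0)
Step 2: fill(A) -> (A=3 B=0)
Step 3: empty(A) -> (A=0 B=0)
Step 4: fill(B) -> (A=0 B=6)
Step 5: empty(B) -> (A=0 B=0)
Step 6: fill(A) -> (A=3 B=0)
Step 7: pour(A -> B) -> (A=0 B=3)
Step 8: pour(B -> A) -> (A=3 B=0)
Step 9: empty(A) -> (A=0 B=0)
Step 10: fill(A) -> (A=3 B=0)

Answer: 3 0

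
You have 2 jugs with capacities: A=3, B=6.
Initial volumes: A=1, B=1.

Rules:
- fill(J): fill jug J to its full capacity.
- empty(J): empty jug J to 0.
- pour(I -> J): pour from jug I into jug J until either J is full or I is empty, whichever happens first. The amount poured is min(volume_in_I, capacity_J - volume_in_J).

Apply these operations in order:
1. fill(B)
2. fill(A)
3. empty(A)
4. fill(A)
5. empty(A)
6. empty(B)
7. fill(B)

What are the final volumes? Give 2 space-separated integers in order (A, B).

Answer: 0 6

Derivation:
Step 1: fill(B) -> (A=1 B=6)
Step 2: fill(A) -> (A=3 B=6)
Step 3: empty(A) -> (A=0 B=6)
Step 4: fill(A) -> (A=3 B=6)
Step 5: empty(A) -> (A=0 B=6)
Step 6: empty(B) -> (A=0 B=0)
Step 7: fill(B) -> (A=0 B=6)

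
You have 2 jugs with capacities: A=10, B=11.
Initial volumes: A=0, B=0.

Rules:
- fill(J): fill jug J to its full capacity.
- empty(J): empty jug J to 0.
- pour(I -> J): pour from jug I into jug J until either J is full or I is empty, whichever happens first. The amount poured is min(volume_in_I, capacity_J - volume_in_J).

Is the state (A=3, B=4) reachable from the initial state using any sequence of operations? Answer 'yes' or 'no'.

Answer: no

Derivation:
BFS explored all 42 reachable states.
Reachable set includes: (0,0), (0,1), (0,2), (0,3), (0,4), (0,5), (0,6), (0,7), (0,8), (0,9), (0,10), (0,11) ...
Target (A=3, B=4) not in reachable set → no.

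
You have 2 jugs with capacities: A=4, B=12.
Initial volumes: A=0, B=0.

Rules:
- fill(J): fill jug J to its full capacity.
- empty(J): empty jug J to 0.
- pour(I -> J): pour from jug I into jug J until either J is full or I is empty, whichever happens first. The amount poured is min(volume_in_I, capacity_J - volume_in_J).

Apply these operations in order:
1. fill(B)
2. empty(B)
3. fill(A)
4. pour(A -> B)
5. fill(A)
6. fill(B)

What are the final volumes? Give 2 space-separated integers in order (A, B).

Answer: 4 12

Derivation:
Step 1: fill(B) -> (A=0 B=12)
Step 2: empty(B) -> (A=0 B=0)
Step 3: fill(A) -> (A=4 B=0)
Step 4: pour(A -> B) -> (A=0 B=4)
Step 5: fill(A) -> (A=4 B=4)
Step 6: fill(B) -> (A=4 B=12)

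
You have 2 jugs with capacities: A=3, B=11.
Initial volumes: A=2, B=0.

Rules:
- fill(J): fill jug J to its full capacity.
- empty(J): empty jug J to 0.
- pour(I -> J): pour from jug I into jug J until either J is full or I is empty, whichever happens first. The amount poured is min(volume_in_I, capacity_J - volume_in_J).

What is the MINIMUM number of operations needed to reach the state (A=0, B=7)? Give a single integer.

Answer: 5

Derivation:
BFS from (A=2, B=0). One shortest path:
  1. fill(B) -> (A=2 B=11)
  2. pour(B -> A) -> (A=3 B=10)
  3. empty(A) -> (A=0 B=10)
  4. pour(B -> A) -> (A=3 B=7)
  5. empty(A) -> (A=0 B=7)
Reached target in 5 moves.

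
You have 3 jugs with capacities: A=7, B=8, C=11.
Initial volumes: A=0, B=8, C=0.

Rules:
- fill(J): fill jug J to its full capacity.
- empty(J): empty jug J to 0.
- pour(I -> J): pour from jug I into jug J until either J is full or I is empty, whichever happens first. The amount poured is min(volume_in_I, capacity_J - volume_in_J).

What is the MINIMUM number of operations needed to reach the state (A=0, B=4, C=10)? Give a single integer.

BFS from (A=0, B=8, C=0). One shortest path:
  1. fill(A) -> (A=7 B=8 C=0)
  2. empty(B) -> (A=7 B=0 C=0)
  3. pour(A -> C) -> (A=0 B=0 C=7)
  4. fill(A) -> (A=7 B=0 C=7)
  5. pour(A -> C) -> (A=3 B=0 C=11)
  6. pour(C -> B) -> (A=3 B=8 C=3)
  7. pour(B -> A) -> (A=7 B=4 C=3)
  8. pour(A -> C) -> (A=0 B=4 C=10)
Reached target in 8 moves.

Answer: 8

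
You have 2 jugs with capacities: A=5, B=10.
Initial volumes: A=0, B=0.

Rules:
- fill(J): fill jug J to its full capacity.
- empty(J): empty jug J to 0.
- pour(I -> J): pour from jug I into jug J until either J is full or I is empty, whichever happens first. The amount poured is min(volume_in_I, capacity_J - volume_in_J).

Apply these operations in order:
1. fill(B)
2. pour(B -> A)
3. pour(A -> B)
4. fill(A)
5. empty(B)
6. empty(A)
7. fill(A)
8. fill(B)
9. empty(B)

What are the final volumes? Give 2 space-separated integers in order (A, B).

Step 1: fill(B) -> (A=0 B=10)
Step 2: pour(B -> A) -> (A=5 B=5)
Step 3: pour(A -> B) -> (A=0 B=10)
Step 4: fill(A) -> (A=5 B=10)
Step 5: empty(B) -> (A=5 B=0)
Step 6: empty(A) -> (A=0 B=0)
Step 7: fill(A) -> (A=5 B=0)
Step 8: fill(B) -> (A=5 B=10)
Step 9: empty(B) -> (A=5 B=0)

Answer: 5 0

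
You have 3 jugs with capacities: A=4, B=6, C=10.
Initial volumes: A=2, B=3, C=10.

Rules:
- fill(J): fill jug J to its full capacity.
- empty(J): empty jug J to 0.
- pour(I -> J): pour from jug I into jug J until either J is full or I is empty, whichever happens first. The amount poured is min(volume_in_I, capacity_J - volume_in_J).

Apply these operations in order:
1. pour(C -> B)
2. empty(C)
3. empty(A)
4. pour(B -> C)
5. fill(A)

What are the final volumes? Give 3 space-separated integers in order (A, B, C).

Answer: 4 0 6

Derivation:
Step 1: pour(C -> B) -> (A=2 B=6 C=7)
Step 2: empty(C) -> (A=2 B=6 C=0)
Step 3: empty(A) -> (A=0 B=6 C=0)
Step 4: pour(B -> C) -> (A=0 B=0 C=6)
Step 5: fill(A) -> (A=4 B=0 C=6)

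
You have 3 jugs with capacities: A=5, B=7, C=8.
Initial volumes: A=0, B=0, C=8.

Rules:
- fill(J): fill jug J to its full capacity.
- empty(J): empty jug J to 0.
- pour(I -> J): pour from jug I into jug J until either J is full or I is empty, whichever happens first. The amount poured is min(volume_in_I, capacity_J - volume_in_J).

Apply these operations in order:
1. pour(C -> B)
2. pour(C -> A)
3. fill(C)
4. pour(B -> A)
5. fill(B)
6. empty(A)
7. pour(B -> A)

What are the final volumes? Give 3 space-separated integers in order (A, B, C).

Answer: 5 2 8

Derivation:
Step 1: pour(C -> B) -> (A=0 B=7 C=1)
Step 2: pour(C -> A) -> (A=1 B=7 C=0)
Step 3: fill(C) -> (A=1 B=7 C=8)
Step 4: pour(B -> A) -> (A=5 B=3 C=8)
Step 5: fill(B) -> (A=5 B=7 C=8)
Step 6: empty(A) -> (A=0 B=7 C=8)
Step 7: pour(B -> A) -> (A=5 B=2 C=8)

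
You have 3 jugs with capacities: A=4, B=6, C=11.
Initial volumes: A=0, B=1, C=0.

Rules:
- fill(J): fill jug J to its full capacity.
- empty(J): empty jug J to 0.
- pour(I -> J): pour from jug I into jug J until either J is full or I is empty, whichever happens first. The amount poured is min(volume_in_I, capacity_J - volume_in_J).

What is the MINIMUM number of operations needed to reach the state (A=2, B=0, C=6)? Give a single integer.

Answer: 5

Derivation:
BFS from (A=0, B=1, C=0). One shortest path:
  1. fill(C) -> (A=0 B=1 C=11)
  2. pour(C -> B) -> (A=0 B=6 C=6)
  3. pour(B -> A) -> (A=4 B=2 C=6)
  4. empty(A) -> (A=0 B=2 C=6)
  5. pour(B -> A) -> (A=2 B=0 C=6)
Reached target in 5 moves.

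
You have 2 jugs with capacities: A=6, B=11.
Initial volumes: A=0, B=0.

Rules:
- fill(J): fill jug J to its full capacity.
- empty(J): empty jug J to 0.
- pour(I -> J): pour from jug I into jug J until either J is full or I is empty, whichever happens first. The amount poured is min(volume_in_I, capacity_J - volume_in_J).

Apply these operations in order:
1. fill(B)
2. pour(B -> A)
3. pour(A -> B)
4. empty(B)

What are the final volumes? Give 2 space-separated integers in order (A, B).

Answer: 0 0

Derivation:
Step 1: fill(B) -> (A=0 B=11)
Step 2: pour(B -> A) -> (A=6 B=5)
Step 3: pour(A -> B) -> (A=0 B=11)
Step 4: empty(B) -> (A=0 B=0)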